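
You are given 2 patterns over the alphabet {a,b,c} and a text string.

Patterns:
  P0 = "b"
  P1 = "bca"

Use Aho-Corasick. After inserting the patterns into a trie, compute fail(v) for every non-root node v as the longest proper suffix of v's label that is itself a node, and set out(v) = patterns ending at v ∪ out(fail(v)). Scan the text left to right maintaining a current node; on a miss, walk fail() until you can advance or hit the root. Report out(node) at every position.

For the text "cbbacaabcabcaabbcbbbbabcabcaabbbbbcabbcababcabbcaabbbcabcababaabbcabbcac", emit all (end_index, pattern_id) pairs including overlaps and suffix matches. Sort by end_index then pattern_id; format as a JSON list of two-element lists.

Build automaton:
Trie nodes:
  n0 'ε': b→1
  n1 'b': c→2  ←P0
  n2 'bc': a→3
  n3 'bca': ·  ←P1

Failure links (BFS by depth):
  fail(1) 'b': from fail(0)=0 chase 'b': 0 ⇒ 0;  out={0}∪out(0)={0}
  fail(2) 'bc': from fail(1)=0 chase 'c': 0 ⇒ 0;  out=∅∪out(0)=∅
  fail(3) 'bca': from fail(2)=0 chase 'a': 0 ⇒ 0;  out={1}∪out(0)={1}

Text stream:
[0] read 'c'  n0⇒n0
[1] read 'b'  n0⇒n1  ** P0@[1:1]
[2] read 'b'  n1⇒n1 ·f  ** P0@[2:2]
[3] read 'a'  n1⇒n0 ·f
[4] read 'c'  n0⇒n0
[5] read 'a'  n0⇒n0
[6] read 'a'  n0⇒n0
[7] read 'b'  n0⇒n1  ** P0@[7:7]
[8] read 'c'  n1⇒n2
[9] read 'a'  n2⇒n3  ** P1@[7:9]
[10] read 'b'  n3⇒n1 ·f  ** P0@[10:10]
[11] read 'c'  n1⇒n2
[12] read 'a'  n2⇒n3  ** P1@[10:12]
[13] read 'a'  n3⇒n0 ·f
[14] read 'b'  n0⇒n1  ** P0@[14:14]
[15] read 'b'  n1⇒n1 ·f  ** P0@[15:15]
[16] read 'c'  n1⇒n2
[17] read 'b'  n2⇒n1 ·f  ** P0@[17:17]
[18] read 'b'  n1⇒n1 ·f  ** P0@[18:18]
[19] read 'b'  n1⇒n1 ·f  ** P0@[19:19]
[20] read 'b'  n1⇒n1 ·f  ** P0@[20:20]
[21] read 'a'  n1⇒n0 ·f
[22] read 'b'  n0⇒n1  ** P0@[22:22]
[23] read 'c'  n1⇒n2
[24] read 'a'  n2⇒n3  ** P1@[22:24]
[25] read 'b'  n3⇒n1 ·f  ** P0@[25:25]
[26] read 'c'  n1⇒n2
[27] read 'a'  n2⇒n3  ** P1@[25:27]
[28] read 'a'  n3⇒n0 ·f
[29] read 'b'  n0⇒n1  ** P0@[29:29]
[30] read 'b'  n1⇒n1 ·f  ** P0@[30:30]
[31] read 'b'  n1⇒n1 ·f  ** P0@[31:31]
[32] read 'b'  n1⇒n1 ·f  ** P0@[32:32]
[33] read 'b'  n1⇒n1 ·f  ** P0@[33:33]
[34] read 'c'  n1⇒n2
[35] read 'a'  n2⇒n3  ** P1@[33:35]
[36] read 'b'  n3⇒n1 ·f  ** P0@[36:36]
[37] read 'b'  n1⇒n1 ·f  ** P0@[37:37]
[38] read 'c'  n1⇒n2
[39] read 'a'  n2⇒n3  ** P1@[37:39]
[40] read 'b'  n3⇒n1 ·f  ** P0@[40:40]
[41] read 'a'  n1⇒n0 ·f
[42] read 'b'  n0⇒n1  ** P0@[42:42]
[43] read 'c'  n1⇒n2
[44] read 'a'  n2⇒n3  ** P1@[42:44]
[45] read 'b'  n3⇒n1 ·f  ** P0@[45:45]
[46] read 'b'  n1⇒n1 ·f  ** P0@[46:46]
[47] read 'c'  n1⇒n2
[48] read 'a'  n2⇒n3  ** P1@[46:48]
[49] read 'a'  n3⇒n0 ·f
[50] read 'b'  n0⇒n1  ** P0@[50:50]
[51] read 'b'  n1⇒n1 ·f  ** P0@[51:51]
[52] read 'b'  n1⇒n1 ·f  ** P0@[52:52]
[53] read 'c'  n1⇒n2
[54] read 'a'  n2⇒n3  ** P1@[52:54]
[55] read 'b'  n3⇒n1 ·f  ** P0@[55:55]
[56] read 'c'  n1⇒n2
[57] read 'a'  n2⇒n3  ** P1@[55:57]
[58] read 'b'  n3⇒n1 ·f  ** P0@[58:58]
[59] read 'a'  n1⇒n0 ·f
[60] read 'b'  n0⇒n1  ** P0@[60:60]
[61] read 'a'  n1⇒n0 ·f
[62] read 'a'  n0⇒n0
[63] read 'b'  n0⇒n1  ** P0@[63:63]
[64] read 'b'  n1⇒n1 ·f  ** P0@[64:64]
[65] read 'c'  n1⇒n2
[66] read 'a'  n2⇒n3  ** P1@[64:66]
[67] read 'b'  n3⇒n1 ·f  ** P0@[67:67]
[68] read 'b'  n1⇒n1 ·f  ** P0@[68:68]
[69] read 'c'  n1⇒n2
[70] read 'a'  n2⇒n3  ** P1@[68:70]
[71] read 'c'  n3⇒n0 ·f

Result: [[1,0],[2,0],[7,0],[9,1],[10,0],[12,1],[14,0],[15,0],[17,0],[18,0],[19,0],[20,0],[22,0],[24,1],[25,0],[27,1],[29,0],[30,0],[31,0],[32,0],[33,0],[35,1],[36,0],[37,0],[39,1],[40,0],[42,0],[44,1],[45,0],[46,0],[48,1],[50,0],[51,0],[52,0],[54,1],[55,0],[57,1],[58,0],[60,0],[63,0],[64,0],[66,1],[67,0],[68,0],[70,1]]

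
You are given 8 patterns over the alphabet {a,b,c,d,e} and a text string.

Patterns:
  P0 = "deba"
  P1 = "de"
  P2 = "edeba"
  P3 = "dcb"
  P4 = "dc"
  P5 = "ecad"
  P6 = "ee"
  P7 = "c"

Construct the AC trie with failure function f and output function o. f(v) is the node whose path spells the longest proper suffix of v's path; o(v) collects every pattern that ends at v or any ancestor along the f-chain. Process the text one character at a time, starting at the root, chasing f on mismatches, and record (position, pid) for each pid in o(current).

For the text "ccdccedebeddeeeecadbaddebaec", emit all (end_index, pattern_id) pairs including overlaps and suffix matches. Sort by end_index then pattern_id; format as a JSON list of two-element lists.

Build:
Trie (insert patterns):
  n0 'ε': c→16 d→1 e→5
  n1 'd': c→10 e→2
  n2 'de': b→3  [P1 ends]
  n3 'deb': a→4
  n4 'deba': ·  [P0 ends]
  n5 'e': c→12 d→6 e→15
  n6 'ed': e→7
  n7 'ede': b→8
  n8 'edeb': a→9
  n9 'edeba': ·  [P2 ends]
  n10 'dc': b→11  [P4 ends]
  n11 'dcb': ·  [P3 ends]
  n12 'ec': a→13
  n13 'eca': d→14
  n14 'ecad': ·  [P5 ends]
  n15 'ee': ·  [P6 ends]
  n16 'c': ·  [P7 ends]

Failure links (BFS by depth):
  n1('d'): parent n0 fail=0; on 'd' 0 → fail=0;  out ∅∪∅=∅
  n5('e'): parent n0 fail=0; on 'e' 0 → fail=0;  out ∅∪∅=∅
  n16('c'): parent n0 fail=0; on 'c' 0 → fail=0;  out {7}∪∅={7}
  n2('de'): parent n1 fail=0; on 'e' 0 → fail=5;  out {1}∪∅={1}
  n6('ed'): parent n5 fail=0; on 'd' 0 → fail=1;  out ∅∪∅=∅
  n10('dc'): parent n1 fail=0; on 'c' 0 → fail=16;  out {4}∪{7}={4,7}
  n12('ec'): parent n5 fail=0; on 'c' 0 → fail=16;  out ∅∪{7}={7}
  n15('ee'): parent n5 fail=0; on 'e' 0 → fail=5;  out {6}∪∅={6}
  n3('deb'): parent n2 fail=5; on 'b' 5→0 → fail=0;  out ∅∪∅=∅
  n7('ede'): parent n6 fail=1; on 'e' 1 → fail=2;  out ∅∪{1}={1}
  n11('dcb'): parent n10 fail=16; on 'b' 16→0 → fail=0;  out {3}∪∅={3}
  n13('eca'): parent n12 fail=16; on 'a' 16→0 → fail=0;  out ∅∪∅=∅
  n4('deba'): parent n3 fail=0; on 'a' 0 → fail=0;  out {0}∪∅={0}
  n8('edeb'): parent n7 fail=2; on 'b' 2 → fail=3;  out ∅∪∅=∅
  n14('ecad'): parent n13 fail=0; on 'd' 0 → fail=1;  out {5}∪∅={5}
  n9('edeba'): parent n8 fail=3; on 'a' 3 → fail=4;  out {2}∪{0}={0,2}

Run:
[0] read 'c'  n0⇒n16  → match P7@[0:0]
[1] read 'c'  n16⇒n16 (via fail)  → match P7@[1:1]
[2] read 'd'  n16⇒n1 (via fail)
[3] read 'c'  n1⇒n10  → match P4@[2:3],P7@[3:3]
[4] read 'c'  n10⇒n16 (via fail)  → match P7@[4:4]
[5] read 'e'  n16⇒n5 (via fail)
[6] read 'd'  n5⇒n6
[7] read 'e'  n6⇒n7  → match P1@[6:7]
[8] read 'b'  n7⇒n8
[9] read 'e'  n8⇒n5 (via fail)
[10] read 'd'  n5⇒n6
[11] read 'd'  n6⇒n1 (via fail)
[12] read 'e'  n1⇒n2  → match P1@[11:12]
[13] read 'e'  n2⇒n15 (via fail)  → match P6@[12:13]
[14] read 'e'  n15⇒n15 (via fail)  → match P6@[13:14]
[15] read 'e'  n15⇒n15 (via fail)  → match P6@[14:15]
[16] read 'c'  n15⇒n12 (via fail)  → match P7@[16:16]
[17] read 'a'  n12⇒n13
[18] read 'd'  n13⇒n14  → match P5@[15:18]
[19] read 'b'  n14⇒n0 (via fail)
[20] read 'a'  n0⇒n0
[21] read 'd'  n0⇒n1
[22] read 'd'  n1⇒n1 (via fail)
[23] read 'e'  n1⇒n2  → match P1@[22:23]
[24] read 'b'  n2⇒n3
[25] read 'a'  n3⇒n4  → match P0@[22:25]
[26] read 'e'  n4⇒n5 (via fail)
[27] read 'c'  n5⇒n12  → match P7@[27:27]

Result: [[0,7],[1,7],[3,4],[3,7],[4,7],[7,1],[12,1],[13,6],[14,6],[15,6],[16,7],[18,5],[23,1],[25,0],[27,7]]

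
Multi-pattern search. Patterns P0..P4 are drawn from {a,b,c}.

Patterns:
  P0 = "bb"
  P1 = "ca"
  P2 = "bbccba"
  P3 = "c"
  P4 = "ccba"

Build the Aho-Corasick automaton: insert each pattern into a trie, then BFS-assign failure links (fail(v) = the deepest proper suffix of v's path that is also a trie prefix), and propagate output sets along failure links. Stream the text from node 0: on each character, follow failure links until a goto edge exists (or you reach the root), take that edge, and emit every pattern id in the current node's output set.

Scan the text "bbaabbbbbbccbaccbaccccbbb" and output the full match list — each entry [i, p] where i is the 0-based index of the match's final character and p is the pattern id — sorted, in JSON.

Construct AC machine:
Trie nodes:
  n0 'ε': b→1 c→3
  n1 'b': b→2
  n2 'bb': c→5  ←P0
  n3 'c': a→4 c→9  ←P3
  n4 'ca': ·  ←P1
  n5 'bbc': c→6
  n6 'bbcc': b→7
  n7 'bbccb': a→8
  n8 'bbccba': ·  ←P2
  n9 'cc': b→10
  n10 'ccb': a→11
  n11 'ccba': ·  ←P4

Failure links (BFS by depth):
  fail(1) 'b': from fail(0)=0 chase 'b': 0 ⇒ 0;  out=∅∪out(0)=∅
  fail(3) 'c': from fail(0)=0 chase 'c': 0 ⇒ 0;  out={3}∪out(0)={3}
  fail(2) 'bb': from fail(1)=0 chase 'b': 0 ⇒ 1;  out={0}∪out(1)={0}
  fail(4) 'ca': from fail(3)=0 chase 'a': 0 ⇒ 0;  out={1}∪out(0)={1}
  fail(9) 'cc': from fail(3)=0 chase 'c': 0 ⇒ 3;  out=∅∪out(3)={3}
  fail(5) 'bbc': from fail(2)=1 chase 'c': 1→0 ⇒ 3;  out=∅∪out(3)={3}
  fail(10) 'ccb': from fail(9)=3 chase 'b': 3→0 ⇒ 1;  out=∅∪out(1)=∅
  fail(6) 'bbcc': from fail(5)=3 chase 'c': 3 ⇒ 9;  out=∅∪out(9)={3}
  fail(11) 'ccba': from fail(10)=1 chase 'a': 1→0 ⇒ 0;  out={4}∪out(0)={4}
  fail(7) 'bbccb': from fail(6)=9 chase 'b': 9 ⇒ 10;  out=∅∪out(10)=∅
  fail(8) 'bbccba': from fail(7)=10 chase 'a': 10 ⇒ 11;  out={2}∪out(11)={2,4}

Run:
pos 0 'b': at 1
pos 1 'b': at 2  → match P0@[0:1]
pos 2 'a': at 0 (fail-walked)
pos 3 'a': at 0
pos 4 'b': at 1
pos 5 'b': at 2  → match P0@[4:5]
pos 6 'b': at 2 (fail-walked)  → match P0@[5:6]
pos 7 'b': at 2 (fail-walked)  → match P0@[6:7]
pos 8 'b': at 2 (fail-walked)  → match P0@[7:8]
pos 9 'b': at 2 (fail-walked)  → match P0@[8:9]
pos 10 'c': at 5  → match P3@[10:10]
pos 11 'c': at 6  → match P3@[11:11]
pos 12 'b': at 7
pos 13 'a': at 8  → match P2@[8:13],P4@[10:13]
pos 14 'c': at 3 (fail-walked)  → match P3@[14:14]
pos 15 'c': at 9  → match P3@[15:15]
pos 16 'b': at 10
pos 17 'a': at 11  → match P4@[14:17]
pos 18 'c': at 3 (fail-walked)  → match P3@[18:18]
pos 19 'c': at 9  → match P3@[19:19]
pos 20 'c': at 9 (fail-walked)  → match P3@[20:20]
pos 21 'c': at 9 (fail-walked)  → match P3@[21:21]
pos 22 'b': at 10
pos 23 'b': at 2 (fail-walked)  → match P0@[22:23]
pos 24 'b': at 2 (fail-walked)  → match P0@[23:24]

Matches: [[1,0],[5,0],[6,0],[7,0],[8,0],[9,0],[10,3],[11,3],[13,2],[13,4],[14,3],[15,3],[17,4],[18,3],[19,3],[20,3],[21,3],[23,0],[24,0]]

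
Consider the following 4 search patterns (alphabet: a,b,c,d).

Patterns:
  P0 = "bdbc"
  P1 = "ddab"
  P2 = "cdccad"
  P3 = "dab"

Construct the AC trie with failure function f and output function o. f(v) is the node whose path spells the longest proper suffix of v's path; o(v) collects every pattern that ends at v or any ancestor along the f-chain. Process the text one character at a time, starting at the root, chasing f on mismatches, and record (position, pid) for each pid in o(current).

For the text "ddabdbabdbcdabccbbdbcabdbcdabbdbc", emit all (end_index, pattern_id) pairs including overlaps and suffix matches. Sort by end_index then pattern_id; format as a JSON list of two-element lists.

Build automaton:
Trie (insert patterns):
  n0 'ε': b→1 c→9 d→5
  n1 'b': d→2
  n2 'bd': b→3
  n3 'bdb': c→4
  n4 'bdbc': ·  ←P0
  n5 'd': a→15 d→6
  n6 'dd': a→7
  n7 'dda': b→8
  n8 'ddab': ·  ←P1
  n9 'c': d→10
  n10 'cd': c→11
  n11 'cdc': c→12
  n12 'cdcc': a→13
  n13 'cdcca': d→14
  n14 'cdccad': ·  ←P2
  n15 'da': b→16
  n16 'dab': ·  ←P3

Failure links (BFS by depth):
  n1('b'): parent n0 fail=0; on 'b' 0 → fail=0;  out ∅∪∅=∅
  n5('d'): parent n0 fail=0; on 'd' 0 → fail=0;  out ∅∪∅=∅
  n9('c'): parent n0 fail=0; on 'c' 0 → fail=0;  out ∅∪∅=∅
  n2('bd'): parent n1 fail=0; on 'd' 0 → fail=5;  out ∅∪∅=∅
  n6('dd'): parent n5 fail=0; on 'd' 0 → fail=5;  out ∅∪∅=∅
  n10('cd'): parent n9 fail=0; on 'd' 0 → fail=5;  out ∅∪∅=∅
  n15('da'): parent n5 fail=0; on 'a' 0 → fail=0;  out ∅∪∅=∅
  n3('bdb'): parent n2 fail=5; on 'b' 5→0 → fail=1;  out ∅∪∅=∅
  n7('dda'): parent n6 fail=5; on 'a' 5 → fail=15;  out ∅∪∅=∅
  n11('cdc'): parent n10 fail=5; on 'c' 5→0 → fail=9;  out ∅∪∅=∅
  n16('dab'): parent n15 fail=0; on 'b' 0 → fail=1;  out {3}∪∅={3}
  n4('bdbc'): parent n3 fail=1; on 'c' 1→0 → fail=9;  out {0}∪∅={0}
  n8('ddab'): parent n7 fail=15; on 'b' 15 → fail=16;  out {1}∪{3}={1,3}
  n12('cdcc'): parent n11 fail=9; on 'c' 9→0 → fail=9;  out ∅∪∅=∅
  n13('cdcca'): parent n12 fail=9; on 'a' 9→0 → fail=0;  out ∅∪∅=∅
  n14('cdccad'): parent n13 fail=0; on 'd' 0 → fail=5;  out {2}∪∅={2}

Text stream:
[0] read 'd'  n0⇒n5
[1] read 'd'  n5⇒n6
[2] read 'a'  n6⇒n7
[3] read 'b'  n7⇒n8  emit P1@[0:3],P3@[1:3]
[4] read 'd'  n8⇒n2 (fail-walked)
[5] read 'b'  n2⇒n3
[6] read 'a'  n3⇒n0 (fail-walked)
[7] read 'b'  n0⇒n1
[8] read 'd'  n1⇒n2
[9] read 'b'  n2⇒n3
[10] read 'c'  n3⇒n4  emit P0@[7:10]
[11] read 'd'  n4⇒n10 (fail-walked)
[12] read 'a'  n10⇒n15 (fail-walked)
[13] read 'b'  n15⇒n16  emit P3@[11:13]
[14] read 'c'  n16⇒n9 (fail-walked)
[15] read 'c'  n9⇒n9 (fail-walked)
[16] read 'b'  n9⇒n1 (fail-walked)
[17] read 'b'  n1⇒n1 (fail-walked)
[18] read 'd'  n1⇒n2
[19] read 'b'  n2⇒n3
[20] read 'c'  n3⇒n4  emit P0@[17:20]
[21] read 'a'  n4⇒n0 (fail-walked)
[22] read 'b'  n0⇒n1
[23] read 'd'  n1⇒n2
[24] read 'b'  n2⇒n3
[25] read 'c'  n3⇒n4  emit P0@[22:25]
[26] read 'd'  n4⇒n10 (fail-walked)
[27] read 'a'  n10⇒n15 (fail-walked)
[28] read 'b'  n15⇒n16  emit P3@[26:28]
[29] read 'b'  n16⇒n1 (fail-walked)
[30] read 'd'  n1⇒n2
[31] read 'b'  n2⇒n3
[32] read 'c'  n3⇒n4  emit P0@[29:32]

Result: [[3,1],[3,3],[10,0],[13,3],[20,0],[25,0],[28,3],[32,0]]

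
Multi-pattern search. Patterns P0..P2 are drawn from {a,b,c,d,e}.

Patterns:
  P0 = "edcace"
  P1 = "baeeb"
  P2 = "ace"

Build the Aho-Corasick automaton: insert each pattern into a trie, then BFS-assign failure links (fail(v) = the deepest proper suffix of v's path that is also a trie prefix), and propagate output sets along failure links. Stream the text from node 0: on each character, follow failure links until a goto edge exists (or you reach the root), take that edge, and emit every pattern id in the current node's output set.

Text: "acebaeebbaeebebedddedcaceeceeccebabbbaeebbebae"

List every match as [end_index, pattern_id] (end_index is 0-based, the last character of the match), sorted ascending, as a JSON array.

Build automaton:
Trie nodes:
  n0 'ε': a→12 b→7 e→1
  n1 'e': d→2
  n2 'ed': c→3
  n3 'edc': a→4
  n4 'edca': c→5
  n5 'edcac': e→6
  n6 'edcace': ·  [P0 ends]
  n7 'b': a→8
  n8 'ba': e→9
  n9 'bae': e→10
  n10 'baee': b→11
  n11 'baeeb': ·  [P1 ends]
  n12 'a': c→13
  n13 'ac': e→14
  n14 'ace': ·  [P2 ends]

BFS fail/out derivation:
  fail(1) 'e': from fail(0)=0 chase 'e': 0 ⇒ 0;  out=∅∪out(0)=∅
  fail(7) 'b': from fail(0)=0 chase 'b': 0 ⇒ 0;  out=∅∪out(0)=∅
  fail(12) 'a': from fail(0)=0 chase 'a': 0 ⇒ 0;  out=∅∪out(0)=∅
  fail(2) 'ed': from fail(1)=0 chase 'd': 0 ⇒ 0;  out=∅∪out(0)=∅
  fail(8) 'ba': from fail(7)=0 chase 'a': 0 ⇒ 12;  out=∅∪out(12)=∅
  fail(13) 'ac': from fail(12)=0 chase 'c': 0 ⇒ 0;  out=∅∪out(0)=∅
  fail(3) 'edc': from fail(2)=0 chase 'c': 0 ⇒ 0;  out=∅∪out(0)=∅
  fail(9) 'bae': from fail(8)=12 chase 'e': 12→0 ⇒ 1;  out=∅∪out(1)=∅
  fail(14) 'ace': from fail(13)=0 chase 'e': 0 ⇒ 1;  out={2}∪out(1)={2}
  fail(4) 'edca': from fail(3)=0 chase 'a': 0 ⇒ 12;  out=∅∪out(12)=∅
  fail(10) 'baee': from fail(9)=1 chase 'e': 1→0 ⇒ 1;  out=∅∪out(1)=∅
  fail(5) 'edcac': from fail(4)=12 chase 'c': 12 ⇒ 13;  out=∅∪out(13)=∅
  fail(11) 'baeeb': from fail(10)=1 chase 'b': 1→0 ⇒ 7;  out={1}∪out(7)={1}
  fail(6) 'edcace': from fail(5)=13 chase 'e': 13 ⇒ 14;  out={0}∪out(14)={0,2}

Text stream:
pos 0 'a': at 12
pos 1 'c': at 13
pos 2 'e': at 14  emit P2@[0:2]
pos 3 'b': at 7 ·f
pos 4 'a': at 8
pos 5 'e': at 9
pos 6 'e': at 10
pos 7 'b': at 11  emit P1@[3:7]
pos 8 'b': at 7 ·f
pos 9 'a': at 8
pos 10 'e': at 9
pos 11 'e': at 10
pos 12 'b': at 11  emit P1@[8:12]
pos 13 'e': at 1 ·f
pos 14 'b': at 7 ·f
pos 15 'e': at 1 ·f
pos 16 'd': at 2
pos 17 'd': at 0 ·f
pos 18 'd': at 0
pos 19 'e': at 1
pos 20 'd': at 2
pos 21 'c': at 3
pos 22 'a': at 4
pos 23 'c': at 5
pos 24 'e': at 6  emit P0@[19:24],P2@[22:24]
pos 25 'e': at 1 ·f
pos 26 'c': at 0 ·f
pos 27 'e': at 1
pos 28 'e': at 1 ·f
pos 29 'c': at 0 ·f
pos 30 'c': at 0
pos 31 'e': at 1
pos 32 'b': at 7 ·f
pos 33 'a': at 8
pos 34 'b': at 7 ·f
pos 35 'b': at 7 ·f
pos 36 'b': at 7 ·f
pos 37 'a': at 8
pos 38 'e': at 9
pos 39 'e': at 10
pos 40 'b': at 11  emit P1@[36:40]
pos 41 'b': at 7 ·f
pos 42 'e': at 1 ·f
pos 43 'b': at 7 ·f
pos 44 'a': at 8
pos 45 'e': at 9

Matches: [[2,2],[7,1],[12,1],[24,0],[24,2],[40,1]]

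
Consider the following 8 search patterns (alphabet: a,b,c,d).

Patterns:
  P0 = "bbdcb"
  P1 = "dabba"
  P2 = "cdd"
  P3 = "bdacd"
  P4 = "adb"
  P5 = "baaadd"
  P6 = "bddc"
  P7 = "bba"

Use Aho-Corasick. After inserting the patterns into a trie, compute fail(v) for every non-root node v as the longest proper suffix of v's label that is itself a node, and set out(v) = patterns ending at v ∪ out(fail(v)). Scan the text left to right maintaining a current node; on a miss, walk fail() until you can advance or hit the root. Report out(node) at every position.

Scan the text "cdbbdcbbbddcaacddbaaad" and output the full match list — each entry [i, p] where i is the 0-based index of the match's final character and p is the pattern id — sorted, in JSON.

Construct AC machine:
Trie (insert patterns):
  0='ε' goto a→18 b→1 c→11 d→6
  1='b' goto a→21 b→2 d→14
  2='bb' goto a→28 d→3
  3='bbd' goto c→4
  4='bbdc' goto b→5
  5='bbdcb' goto ·  ←P0
  6='d' goto a→7
  7='da' goto b→8
  8='dab' goto b→9
  9='dabb' goto a→10
  10='dabba' goto ·  ←P1
  11='c' goto d→12
  12='cd' goto d→13
  13='cdd' goto ·  ←P2
  14='bd' goto a→15 d→26
  15='bda' goto c→16
  16='bdac' goto d→17
  17='bdacd' goto ·  ←P3
  18='a' goto d→19
  19='ad' goto b→20
  20='adb' goto ·  ←P4
  21='ba' goto a→22
  22='baa' goto a→23
  23='baaa' goto d→24
  24='baaad' goto d→25
  25='baaadd' goto ·  ←P5
  26='bdd' goto c→27
  27='bddc' goto ·  ←P6
  28='bba' goto ·  ←P7

BFS fail/out derivation:
  n1('b'): parent n0 fail=0; on 'b' 0 → fail=0;  out ∅∪∅=∅
  n6('d'): parent n0 fail=0; on 'd' 0 → fail=0;  out ∅∪∅=∅
  n11('c'): parent n0 fail=0; on 'c' 0 → fail=0;  out ∅∪∅=∅
  n18('a'): parent n0 fail=0; on 'a' 0 → fail=0;  out ∅∪∅=∅
  n2('bb'): parent n1 fail=0; on 'b' 0 → fail=1;  out ∅∪∅=∅
  n7('da'): parent n6 fail=0; on 'a' 0 → fail=18;  out ∅∪∅=∅
  n12('cd'): parent n11 fail=0; on 'd' 0 → fail=6;  out ∅∪∅=∅
  n14('bd'): parent n1 fail=0; on 'd' 0 → fail=6;  out ∅∪∅=∅
  n19('ad'): parent n18 fail=0; on 'd' 0 → fail=6;  out ∅∪∅=∅
  n21('ba'): parent n1 fail=0; on 'a' 0 → fail=18;  out ∅∪∅=∅
  n3('bbd'): parent n2 fail=1; on 'd' 1 → fail=14;  out ∅∪∅=∅
  n8('dab'): parent n7 fail=18; on 'b' 18→0 → fail=1;  out ∅∪∅=∅
  n13('cdd'): parent n12 fail=6; on 'd' 6→0 → fail=6;  out {2}∪∅={2}
  n15('bda'): parent n14 fail=6; on 'a' 6 → fail=7;  out ∅∪∅=∅
  n20('adb'): parent n19 fail=6; on 'b' 6→0 → fail=1;  out {4}∪∅={4}
  n22('baa'): parent n21 fail=18; on 'a' 18→0 → fail=18;  out ∅∪∅=∅
  n26('bdd'): parent n14 fail=6; on 'd' 6→0 → fail=6;  out ∅∪∅=∅
  n28('bba'): parent n2 fail=1; on 'a' 1 → fail=21;  out {7}∪∅={7}
  n4('bbdc'): parent n3 fail=14; on 'c' 14→6→0 → fail=11;  out ∅∪∅=∅
  n9('dabb'): parent n8 fail=1; on 'b' 1 → fail=2;  out ∅∪∅=∅
  n16('bdac'): parent n15 fail=7; on 'c' 7→18→0 → fail=11;  out ∅∪∅=∅
  n23('baaa'): parent n22 fail=18; on 'a' 18→0 → fail=18;  out ∅∪∅=∅
  n27('bddc'): parent n26 fail=6; on 'c' 6→0 → fail=11;  out {6}∪∅={6}
  n5('bbdcb'): parent n4 fail=11; on 'b' 11→0 → fail=1;  out {0}∪∅={0}
  n10('dabba'): parent n9 fail=2; on 'a' 2 → fail=28;  out {1}∪{7}={1,7}
  n17('bdacd'): parent n16 fail=11; on 'd' 11 → fail=12;  out {3}∪∅={3}
  n24('baaad'): parent n23 fail=18; on 'd' 18 → fail=19;  out ∅∪∅=∅
  n25('baaadd'): parent n24 fail=19; on 'd' 19→6→0 → fail=6;  out {5}∪∅={5}

Text stream:
i=0 'c': node 0→11
i=1 'd': node 11→12
i=2 'b': node 12→1 ·f
i=3 'b': node 1→2
i=4 'd': node 2→3
i=5 'c': node 3→4
i=6 'b': node 4→5  emit P0@[2:6]
i=7 'b': node 5→2 ·f
i=8 'b': node 2→2 ·f
i=9 'd': node 2→3
i=10 'd': node 3→26 ·f
i=11 'c': node 26→27  emit P6@[8:11]
i=12 'a': node 27→18 ·f
i=13 'a': node 18→18 ·f
i=14 'c': node 18→11 ·f
i=15 'd': node 11→12
i=16 'd': node 12→13  emit P2@[14:16]
i=17 'b': node 13→1 ·f
i=18 'a': node 1→21
i=19 'a': node 21→22
i=20 'a': node 22→23
i=21 'd': node 23→24

Matches: [[6,0],[11,6],[16,2]]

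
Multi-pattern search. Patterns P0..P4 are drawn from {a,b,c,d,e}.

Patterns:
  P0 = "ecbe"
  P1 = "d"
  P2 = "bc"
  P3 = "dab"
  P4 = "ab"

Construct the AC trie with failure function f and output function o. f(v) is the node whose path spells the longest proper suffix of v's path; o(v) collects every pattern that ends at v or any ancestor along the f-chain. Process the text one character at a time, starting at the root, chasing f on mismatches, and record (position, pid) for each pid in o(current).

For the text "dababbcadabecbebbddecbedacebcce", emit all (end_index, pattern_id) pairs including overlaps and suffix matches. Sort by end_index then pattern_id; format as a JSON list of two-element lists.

Construct AC machine:
Trie nodes:
  0='ε' goto a→10 b→6 d→5 e→1
  1='e' goto c→2
  2='ec' goto b→3
  3='ecb' goto e→4
  4='ecbe' goto ·  [P0 ends]
  5='d' goto a→8  [P1 ends]
  6='b' goto c→7
  7='bc' goto ·  [P2 ends]
  8='da' goto b→9
  9='dab' goto ·  [P3 ends]
  10='a' goto b→11
  11='ab' goto ·  [P4 ends]

Failure links (BFS by depth):
  n1('e'): parent n0 fail=0; on 'e' 0 → fail=0;  out ∅∪∅=∅
  n5('d'): parent n0 fail=0; on 'd' 0 → fail=0;  out {1}∪∅={1}
  n6('b'): parent n0 fail=0; on 'b' 0 → fail=0;  out ∅∪∅=∅
  n10('a'): parent n0 fail=0; on 'a' 0 → fail=0;  out ∅∪∅=∅
  n2('ec'): parent n1 fail=0; on 'c' 0 → fail=0;  out ∅∪∅=∅
  n7('bc'): parent n6 fail=0; on 'c' 0 → fail=0;  out {2}∪∅={2}
  n8('da'): parent n5 fail=0; on 'a' 0 → fail=10;  out ∅∪∅=∅
  n11('ab'): parent n10 fail=0; on 'b' 0 → fail=6;  out {4}∪∅={4}
  n3('ecb'): parent n2 fail=0; on 'b' 0 → fail=6;  out ∅∪∅=∅
  n9('dab'): parent n8 fail=10; on 'b' 10 → fail=11;  out {3}∪{4}={3,4}
  n4('ecbe'): parent n3 fail=6; on 'e' 6→0 → fail=1;  out {0}∪∅={0}

Text stream:
pos 0 'd': at 5  → match P1@[0:0]
pos 1 'a': at 8
pos 2 'b': at 9  → match P3@[0:2],P4@[1:2]
pos 3 'a': at 10 ·f
pos 4 'b': at 11  → match P4@[3:4]
pos 5 'b': at 6 ·f
pos 6 'c': at 7  → match P2@[5:6]
pos 7 'a': at 10 ·f
pos 8 'd': at 5 ·f  → match P1@[8:8]
pos 9 'a': at 8
pos 10 'b': at 9  → match P3@[8:10],P4@[9:10]
pos 11 'e': at 1 ·f
pos 12 'c': at 2
pos 13 'b': at 3
pos 14 'e': at 4  → match P0@[11:14]
pos 15 'b': at 6 ·f
pos 16 'b': at 6 ·f
pos 17 'd': at 5 ·f  → match P1@[17:17]
pos 18 'd': at 5 ·f  → match P1@[18:18]
pos 19 'e': at 1 ·f
pos 20 'c': at 2
pos 21 'b': at 3
pos 22 'e': at 4  → match P0@[19:22]
pos 23 'd': at 5 ·f  → match P1@[23:23]
pos 24 'a': at 8
pos 25 'c': at 0 ·f
pos 26 'e': at 1
pos 27 'b': at 6 ·f
pos 28 'c': at 7  → match P2@[27:28]
pos 29 'c': at 0 ·f
pos 30 'e': at 1

All matches (sorted): [[0,1],[2,3],[2,4],[4,4],[6,2],[8,1],[10,3],[10,4],[14,0],[17,1],[18,1],[22,0],[23,1],[28,2]]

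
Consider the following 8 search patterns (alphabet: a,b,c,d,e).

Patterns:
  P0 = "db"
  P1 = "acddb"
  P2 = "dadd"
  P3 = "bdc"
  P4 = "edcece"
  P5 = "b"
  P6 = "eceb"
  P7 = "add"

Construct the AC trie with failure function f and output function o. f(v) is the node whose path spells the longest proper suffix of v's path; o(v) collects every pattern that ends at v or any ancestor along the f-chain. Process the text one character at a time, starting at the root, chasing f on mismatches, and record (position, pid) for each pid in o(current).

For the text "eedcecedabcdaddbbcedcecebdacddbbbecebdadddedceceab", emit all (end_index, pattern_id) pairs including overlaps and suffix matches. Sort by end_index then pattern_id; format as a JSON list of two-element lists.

Build:
Trie nodes:
  n0 'ε': a→3 b→11 d→1 e→14
  n1 'd': a→8 b→2
  n2 'db': ·  [P0 ends]
  n3 'a': c→4 d→23
  n4 'ac': d→5
  n5 'acd': d→6
  n6 'acdd': b→7
  n7 'acddb': ·  [P1 ends]
  n8 'da': d→9
  n9 'dad': d→10
  n10 'dadd': ·  [P2 ends]
  n11 'b': d→12  [P5 ends]
  n12 'bd': c→13
  n13 'bdc': ·  [P3 ends]
  n14 'e': c→20 d→15
  n15 'ed': c→16
  n16 'edc': e→17
  n17 'edce': c→18
  n18 'edcec': e→19
  n19 'edcece': ·  [P4 ends]
  n20 'ec': e→21
  n21 'ece': b→22
  n22 'eceb': ·  [P6 ends]
  n23 'ad': d→24
  n24 'add': ·  [P7 ends]

Failure links (BFS by depth):
  fail(1) 'd': from fail(0)=0 chase 'd': 0 ⇒ 0;  out=∅∪out(0)=∅
  fail(3) 'a': from fail(0)=0 chase 'a': 0 ⇒ 0;  out=∅∪out(0)=∅
  fail(11) 'b': from fail(0)=0 chase 'b': 0 ⇒ 0;  out={5}∪out(0)={5}
  fail(14) 'e': from fail(0)=0 chase 'e': 0 ⇒ 0;  out=∅∪out(0)=∅
  fail(2) 'db': from fail(1)=0 chase 'b': 0 ⇒ 11;  out={0}∪out(11)={0,5}
  fail(4) 'ac': from fail(3)=0 chase 'c': 0 ⇒ 0;  out=∅∪out(0)=∅
  fail(8) 'da': from fail(1)=0 chase 'a': 0 ⇒ 3;  out=∅∪out(3)=∅
  fail(12) 'bd': from fail(11)=0 chase 'd': 0 ⇒ 1;  out=∅∪out(1)=∅
  fail(15) 'ed': from fail(14)=0 chase 'd': 0 ⇒ 1;  out=∅∪out(1)=∅
  fail(20) 'ec': from fail(14)=0 chase 'c': 0 ⇒ 0;  out=∅∪out(0)=∅
  fail(23) 'ad': from fail(3)=0 chase 'd': 0 ⇒ 1;  out=∅∪out(1)=∅
  fail(5) 'acd': from fail(4)=0 chase 'd': 0 ⇒ 1;  out=∅∪out(1)=∅
  fail(9) 'dad': from fail(8)=3 chase 'd': 3 ⇒ 23;  out=∅∪out(23)=∅
  fail(13) 'bdc': from fail(12)=1 chase 'c': 1→0 ⇒ 0;  out={3}∪out(0)={3}
  fail(16) 'edc': from fail(15)=1 chase 'c': 1→0 ⇒ 0;  out=∅∪out(0)=∅
  fail(21) 'ece': from fail(20)=0 chase 'e': 0 ⇒ 14;  out=∅∪out(14)=∅
  fail(24) 'add': from fail(23)=1 chase 'd': 1→0 ⇒ 1;  out={7}∪out(1)={7}
  fail(6) 'acdd': from fail(5)=1 chase 'd': 1→0 ⇒ 1;  out=∅∪out(1)=∅
  fail(10) 'dadd': from fail(9)=23 chase 'd': 23 ⇒ 24;  out={2}∪out(24)={2,7}
  fail(17) 'edce': from fail(16)=0 chase 'e': 0 ⇒ 14;  out=∅∪out(14)=∅
  fail(22) 'eceb': from fail(21)=14 chase 'b': 14→0 ⇒ 11;  out={6}∪out(11)={5,6}
  fail(7) 'acddb': from fail(6)=1 chase 'b': 1 ⇒ 2;  out={1}∪out(2)={0,1,5}
  fail(18) 'edcec': from fail(17)=14 chase 'c': 14 ⇒ 20;  out=∅∪out(20)=∅
  fail(19) 'edcece': from fail(18)=20 chase 'e': 20 ⇒ 21;  out={4}∪out(21)={4}

Run:
[0] read 'e'  n0⇒n14
[1] read 'e'  n14⇒n14 (fail-walked)
[2] read 'd'  n14⇒n15
[3] read 'c'  n15⇒n16
[4] read 'e'  n16⇒n17
[5] read 'c'  n17⇒n18
[6] read 'e'  n18⇒n19  emit P4@[1:6]
[7] read 'd'  n19⇒n15 (fail-walked)
[8] read 'a'  n15⇒n8 (fail-walked)
[9] read 'b'  n8⇒n11 (fail-walked)  emit P5@[9:9]
[10] read 'c'  n11⇒n0 (fail-walked)
[11] read 'd'  n0⇒n1
[12] read 'a'  n1⇒n8
[13] read 'd'  n8⇒n9
[14] read 'd'  n9⇒n10  emit P2@[11:14],P7@[12:14]
[15] read 'b'  n10⇒n2 (fail-walked)  emit P0@[14:15],P5@[15:15]
[16] read 'b'  n2⇒n11 (fail-walked)  emit P5@[16:16]
[17] read 'c'  n11⇒n0 (fail-walked)
[18] read 'e'  n0⇒n14
[19] read 'd'  n14⇒n15
[20] read 'c'  n15⇒n16
[21] read 'e'  n16⇒n17
[22] read 'c'  n17⇒n18
[23] read 'e'  n18⇒n19  emit P4@[18:23]
[24] read 'b'  n19⇒n22 (fail-walked)  emit P5@[24:24],P6@[21:24]
[25] read 'd'  n22⇒n12 (fail-walked)
[26] read 'a'  n12⇒n8 (fail-walked)
[27] read 'c'  n8⇒n4 (fail-walked)
[28] read 'd'  n4⇒n5
[29] read 'd'  n5⇒n6
[30] read 'b'  n6⇒n7  emit P0@[29:30],P1@[26:30],P5@[30:30]
[31] read 'b'  n7⇒n11 (fail-walked)  emit P5@[31:31]
[32] read 'b'  n11⇒n11 (fail-walked)  emit P5@[32:32]
[33] read 'e'  n11⇒n14 (fail-walked)
[34] read 'c'  n14⇒n20
[35] read 'e'  n20⇒n21
[36] read 'b'  n21⇒n22  emit P5@[36:36],P6@[33:36]
[37] read 'd'  n22⇒n12 (fail-walked)
[38] read 'a'  n12⇒n8 (fail-walked)
[39] read 'd'  n8⇒n9
[40] read 'd'  n9⇒n10  emit P2@[37:40],P7@[38:40]
[41] read 'd'  n10⇒n1 (fail-walked)
[42] read 'e'  n1⇒n14 (fail-walked)
[43] read 'd'  n14⇒n15
[44] read 'c'  n15⇒n16
[45] read 'e'  n16⇒n17
[46] read 'c'  n17⇒n18
[47] read 'e'  n18⇒n19  emit P4@[42:47]
[48] read 'a'  n19⇒n3 (fail-walked)
[49] read 'b'  n3⇒n11 (fail-walked)  emit P5@[49:49]

All matches (sorted): [[6,4],[9,5],[14,2],[14,7],[15,0],[15,5],[16,5],[23,4],[24,5],[24,6],[30,0],[30,1],[30,5],[31,5],[32,5],[36,5],[36,6],[40,2],[40,7],[47,4],[49,5]]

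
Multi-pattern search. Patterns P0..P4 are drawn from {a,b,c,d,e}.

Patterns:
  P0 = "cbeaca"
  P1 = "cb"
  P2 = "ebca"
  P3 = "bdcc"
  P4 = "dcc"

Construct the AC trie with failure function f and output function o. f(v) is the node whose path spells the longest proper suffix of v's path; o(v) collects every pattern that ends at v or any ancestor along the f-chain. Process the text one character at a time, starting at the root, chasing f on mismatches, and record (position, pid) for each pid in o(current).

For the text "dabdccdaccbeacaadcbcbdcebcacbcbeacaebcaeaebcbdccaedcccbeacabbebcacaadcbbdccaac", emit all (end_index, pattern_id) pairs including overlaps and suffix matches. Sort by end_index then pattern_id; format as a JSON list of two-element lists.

Construct AC machine:
Trie nodes:
  n0 'ε': b→11 c→1 d→15 e→7
  n1 'c': b→2
  n2 'cb': e→3  [P1 ends]
  n3 'cbe': a→4
  n4 'cbea': c→5
  n5 'cbeac': a→6
  n6 'cbeaca': ·  [P0 ends]
  n7 'e': b→8
  n8 'eb': c→9
  n9 'ebc': a→10
  n10 'ebca': ·  [P2 ends]
  n11 'b': d→12
  n12 'bd': c→13
  n13 'bdc': c→14
  n14 'bdcc': ·  [P3 ends]
  n15 'd': c→16
  n16 'dc': c→17
  n17 'dcc': ·  [P4 ends]

BFS fail/out derivation:
  n1('c'): parent n0 fail=0; on 'c' 0 → fail=0;  out ∅∪∅=∅
  n7('e'): parent n0 fail=0; on 'e' 0 → fail=0;  out ∅∪∅=∅
  n11('b'): parent n0 fail=0; on 'b' 0 → fail=0;  out ∅∪∅=∅
  n15('d'): parent n0 fail=0; on 'd' 0 → fail=0;  out ∅∪∅=∅
  n2('cb'): parent n1 fail=0; on 'b' 0 → fail=11;  out {1}∪∅={1}
  n8('eb'): parent n7 fail=0; on 'b' 0 → fail=11;  out ∅∪∅=∅
  n12('bd'): parent n11 fail=0; on 'd' 0 → fail=15;  out ∅∪∅=∅
  n16('dc'): parent n15 fail=0; on 'c' 0 → fail=1;  out ∅∪∅=∅
  n3('cbe'): parent n2 fail=11; on 'e' 11→0 → fail=7;  out ∅∪∅=∅
  n9('ebc'): parent n8 fail=11; on 'c' 11→0 → fail=1;  out ∅∪∅=∅
  n13('bdc'): parent n12 fail=15; on 'c' 15 → fail=16;  out ∅∪∅=∅
  n17('dcc'): parent n16 fail=1; on 'c' 1→0 → fail=1;  out {4}∪∅={4}
  n4('cbea'): parent n3 fail=7; on 'a' 7→0 → fail=0;  out ∅∪∅=∅
  n10('ebca'): parent n9 fail=1; on 'a' 1→0 → fail=0;  out {2}∪∅={2}
  n14('bdcc'): parent n13 fail=16; on 'c' 16 → fail=17;  out {3}∪{4}={3,4}
  n5('cbeac'): parent n4 fail=0; on 'c' 0 → fail=1;  out ∅∪∅=∅
  n6('cbeaca'): parent n5 fail=1; on 'a' 1→0 → fail=0;  out {0}∪∅={0}

Scan:
pos 0 'd': at 15
pos 1 'a': at 0 ·f
pos 2 'b': at 11
pos 3 'd': at 12
pos 4 'c': at 13
pos 5 'c': at 14  → match P3@[2:5],P4@[3:5]
pos 6 'd': at 15 ·f
pos 7 'a': at 0 ·f
pos 8 'c': at 1
pos 9 'c': at 1 ·f
pos 10 'b': at 2  → match P1@[9:10]
pos 11 'e': at 3
pos 12 'a': at 4
pos 13 'c': at 5
pos 14 'a': at 6  → match P0@[9:14]
pos 15 'a': at 0 ·f
pos 16 'd': at 15
pos 17 'c': at 16
pos 18 'b': at 2 ·f  → match P1@[17:18]
pos 19 'c': at 1 ·f
pos 20 'b': at 2  → match P1@[19:20]
pos 21 'd': at 12 ·f
pos 22 'c': at 13
pos 23 'e': at 7 ·f
pos 24 'b': at 8
pos 25 'c': at 9
pos 26 'a': at 10  → match P2@[23:26]
pos 27 'c': at 1 ·f
pos 28 'b': at 2  → match P1@[27:28]
pos 29 'c': at 1 ·f
pos 30 'b': at 2  → match P1@[29:30]
pos 31 'e': at 3
pos 32 'a': at 4
pos 33 'c': at 5
pos 34 'a': at 6  → match P0@[29:34]
pos 35 'e': at 7 ·f
pos 36 'b': at 8
pos 37 'c': at 9
pos 38 'a': at 10  → match P2@[35:38]
pos 39 'e': at 7 ·f
pos 40 'a': at 0 ·f
pos 41 'e': at 7
pos 42 'b': at 8
pos 43 'c': at 9
pos 44 'b': at 2 ·f  → match P1@[43:44]
pos 45 'd': at 12 ·f
pos 46 'c': at 13
pos 47 'c': at 14  → match P3@[44:47],P4@[45:47]
pos 48 'a': at 0 ·f
pos 49 'e': at 7
pos 50 'd': at 15 ·f
pos 51 'c': at 16
pos 52 'c': at 17  → match P4@[50:52]
pos 53 'c': at 1 ·f
pos 54 'b': at 2  → match P1@[53:54]
pos 55 'e': at 3
pos 56 'a': at 4
pos 57 'c': at 5
pos 58 'a': at 6  → match P0@[53:58]
pos 59 'b': at 11 ·f
pos 60 'b': at 11 ·f
pos 61 'e': at 7 ·f
pos 62 'b': at 8
pos 63 'c': at 9
pos 64 'a': at 10  → match P2@[61:64]
pos 65 'c': at 1 ·f
pos 66 'a': at 0 ·f
pos 67 'a': at 0
pos 68 'd': at 15
pos 69 'c': at 16
pos 70 'b': at 2 ·f  → match P1@[69:70]
pos 71 'b': at 11 ·f
pos 72 'd': at 12
pos 73 'c': at 13
pos 74 'c': at 14  → match P3@[71:74],P4@[72:74]
pos 75 'a': at 0 ·f
pos 76 'a': at 0
pos 77 'c': at 1

Matches: [[5,3],[5,4],[10,1],[14,0],[18,1],[20,1],[26,2],[28,1],[30,1],[34,0],[38,2],[44,1],[47,3],[47,4],[52,4],[54,1],[58,0],[64,2],[70,1],[74,3],[74,4]]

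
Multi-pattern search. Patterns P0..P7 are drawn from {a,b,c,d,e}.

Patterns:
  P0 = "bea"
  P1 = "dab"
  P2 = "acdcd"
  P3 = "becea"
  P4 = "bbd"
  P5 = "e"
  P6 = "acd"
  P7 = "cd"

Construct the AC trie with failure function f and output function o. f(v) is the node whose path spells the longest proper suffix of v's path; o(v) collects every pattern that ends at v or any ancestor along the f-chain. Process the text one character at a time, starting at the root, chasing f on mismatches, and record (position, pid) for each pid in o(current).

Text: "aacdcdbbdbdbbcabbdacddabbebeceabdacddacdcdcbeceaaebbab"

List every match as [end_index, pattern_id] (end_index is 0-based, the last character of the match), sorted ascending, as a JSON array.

Construct AC machine:
Trie (insert patterns):
  0='ε' goto a→7 b→1 c→18 d→4 e→17
  1='b' goto b→15 e→2
  2='be' goto a→3 c→12
  3='bea' goto ·  [P0 ends]
  4='d' goto a→5
  5='da' goto b→6
  6='dab' goto ·  [P1 ends]
  7='a' goto c→8
  8='ac' goto d→9
  9='acd' goto c→10  [P6 ends]
  10='acdc' goto d→11
  11='acdcd' goto ·  [P2 ends]
  12='bec' goto e→13
  13='bece' goto a→14
  14='becea' goto ·  [P3 ends]
  15='bb' goto d→16
  16='bbd' goto ·  [P4 ends]
  17='e' goto ·  [P5 ends]
  18='c' goto d→19
  19='cd' goto ·  [P7 ends]

Failure links (BFS by depth):
  n1('b'): parent n0 fail=0; on 'b' 0 → fail=0;  out ∅∪∅=∅
  n4('d'): parent n0 fail=0; on 'd' 0 → fail=0;  out ∅∪∅=∅
  n7('a'): parent n0 fail=0; on 'a' 0 → fail=0;  out ∅∪∅=∅
  n17('e'): parent n0 fail=0; on 'e' 0 → fail=0;  out {5}∪∅={5}
  n18('c'): parent n0 fail=0; on 'c' 0 → fail=0;  out ∅∪∅=∅
  n2('be'): parent n1 fail=0; on 'e' 0 → fail=17;  out ∅∪{5}={5}
  n5('da'): parent n4 fail=0; on 'a' 0 → fail=7;  out ∅∪∅=∅
  n8('ac'): parent n7 fail=0; on 'c' 0 → fail=18;  out ∅∪∅=∅
  n15('bb'): parent n1 fail=0; on 'b' 0 → fail=1;  out ∅∪∅=∅
  n19('cd'): parent n18 fail=0; on 'd' 0 → fail=4;  out {7}∪∅={7}
  n3('bea'): parent n2 fail=17; on 'a' 17→0 → fail=7;  out {0}∪∅={0}
  n6('dab'): parent n5 fail=7; on 'b' 7→0 → fail=1;  out {1}∪∅={1}
  n9('acd'): parent n8 fail=18; on 'd' 18 → fail=19;  out {6}∪{7}={6,7}
  n12('bec'): parent n2 fail=17; on 'c' 17→0 → fail=18;  out ∅∪∅=∅
  n16('bbd'): parent n15 fail=1; on 'd' 1→0 → fail=4;  out {4}∪∅={4}
  n10('acdc'): parent n9 fail=19; on 'c' 19→4→0 → fail=18;  out ∅∪∅=∅
  n13('bece'): parent n12 fail=18; on 'e' 18→0 → fail=17;  out ∅∪{5}={5}
  n11('acdcd'): parent n10 fail=18; on 'd' 18 → fail=19;  out {2}∪{7}={2,7}
  n14('becea'): parent n13 fail=17; on 'a' 17→0 → fail=7;  out {3}∪∅={3}

Scan:
i=0 'a': node 0→7
i=1 'a': node 7→7 ·f
i=2 'c': node 7→8
i=3 'd': node 8→9  ** P6@[1:3],P7@[2:3]
i=4 'c': node 9→10
i=5 'd': node 10→11  ** P2@[1:5],P7@[4:5]
i=6 'b': node 11→1 ·f
i=7 'b': node 1→15
i=8 'd': node 15→16  ** P4@[6:8]
i=9 'b': node 16→1 ·f
i=10 'd': node 1→4 ·f
i=11 'b': node 4→1 ·f
i=12 'b': node 1→15
i=13 'c': node 15→18 ·f
i=14 'a': node 18→7 ·f
i=15 'b': node 7→1 ·f
i=16 'b': node 1→15
i=17 'd': node 15→16  ** P4@[15:17]
i=18 'a': node 16→5 ·f
i=19 'c': node 5→8 ·f
i=20 'd': node 8→9  ** P6@[18:20],P7@[19:20]
i=21 'd': node 9→4 ·f
i=22 'a': node 4→5
i=23 'b': node 5→6  ** P1@[21:23]
i=24 'b': node 6→15 ·f
i=25 'e': node 15→2 ·f  ** P5@[25:25]
i=26 'b': node 2→1 ·f
i=27 'e': node 1→2  ** P5@[27:27]
i=28 'c': node 2→12
i=29 'e': node 12→13  ** P5@[29:29]
i=30 'a': node 13→14  ** P3@[26:30]
i=31 'b': node 14→1 ·f
i=32 'd': node 1→4 ·f
i=33 'a': node 4→5
i=34 'c': node 5→8 ·f
i=35 'd': node 8→9  ** P6@[33:35],P7@[34:35]
i=36 'd': node 9→4 ·f
i=37 'a': node 4→5
i=38 'c': node 5→8 ·f
i=39 'd': node 8→9  ** P6@[37:39],P7@[38:39]
i=40 'c': node 9→10
i=41 'd': node 10→11  ** P2@[37:41],P7@[40:41]
i=42 'c': node 11→18 ·f
i=43 'b': node 18→1 ·f
i=44 'e': node 1→2  ** P5@[44:44]
i=45 'c': node 2→12
i=46 'e': node 12→13  ** P5@[46:46]
i=47 'a': node 13→14  ** P3@[43:47]
i=48 'a': node 14→7 ·f
i=49 'e': node 7→17 ·f  ** P5@[49:49]
i=50 'b': node 17→1 ·f
i=51 'b': node 1→15
i=52 'a': node 15→7 ·f
i=53 'b': node 7→1 ·f

Result: [[3,6],[3,7],[5,2],[5,7],[8,4],[17,4],[20,6],[20,7],[23,1],[25,5],[27,5],[29,5],[30,3],[35,6],[35,7],[39,6],[39,7],[41,2],[41,7],[44,5],[46,5],[47,3],[49,5]]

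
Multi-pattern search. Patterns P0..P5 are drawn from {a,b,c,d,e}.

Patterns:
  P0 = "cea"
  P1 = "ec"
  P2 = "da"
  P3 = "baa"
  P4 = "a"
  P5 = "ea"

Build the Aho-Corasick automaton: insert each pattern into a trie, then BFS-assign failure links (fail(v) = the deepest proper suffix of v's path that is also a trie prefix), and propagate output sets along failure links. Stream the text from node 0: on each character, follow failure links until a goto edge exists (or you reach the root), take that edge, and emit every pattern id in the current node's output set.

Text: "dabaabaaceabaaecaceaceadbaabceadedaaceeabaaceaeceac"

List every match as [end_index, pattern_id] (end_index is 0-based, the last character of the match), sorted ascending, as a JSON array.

Construct AC machine:
Trie nodes:
  0='ε' goto a→11 b→8 c→1 d→6 e→4
  1='c' goto e→2
  2='ce' goto a→3
  3='cea' goto ·  ←P0
  4='e' goto a→12 c→5
  5='ec' goto ·  ←P1
  6='d' goto a→7
  7='da' goto ·  ←P2
  8='b' goto a→9
  9='ba' goto a→10
  10='baa' goto ·  ←P3
  11='a' goto ·  ←P4
  12='ea' goto ·  ←P5

Failure links (BFS by depth):
  fail(1) 'c': from fail(0)=0 chase 'c': 0 ⇒ 0;  out=∅∪out(0)=∅
  fail(4) 'e': from fail(0)=0 chase 'e': 0 ⇒ 0;  out=∅∪out(0)=∅
  fail(6) 'd': from fail(0)=0 chase 'd': 0 ⇒ 0;  out=∅∪out(0)=∅
  fail(8) 'b': from fail(0)=0 chase 'b': 0 ⇒ 0;  out=∅∪out(0)=∅
  fail(11) 'a': from fail(0)=0 chase 'a': 0 ⇒ 0;  out={4}∪out(0)={4}
  fail(2) 'ce': from fail(1)=0 chase 'e': 0 ⇒ 4;  out=∅∪out(4)=∅
  fail(5) 'ec': from fail(4)=0 chase 'c': 0 ⇒ 1;  out={1}∪out(1)={1}
  fail(7) 'da': from fail(6)=0 chase 'a': 0 ⇒ 11;  out={2}∪out(11)={2,4}
  fail(9) 'ba': from fail(8)=0 chase 'a': 0 ⇒ 11;  out=∅∪out(11)={4}
  fail(12) 'ea': from fail(4)=0 chase 'a': 0 ⇒ 11;  out={5}∪out(11)={4,5}
  fail(3) 'cea': from fail(2)=4 chase 'a': 4 ⇒ 12;  out={0}∪out(12)={0,4,5}
  fail(10) 'baa': from fail(9)=11 chase 'a': 11→0 ⇒ 11;  out={3}∪out(11)={3,4}

Scan:
[0] read 'd'  n0⇒n6
[1] read 'a'  n6⇒n7  emit P2@[0:1],P4@[1:1]
[2] read 'b'  n7⇒n8 ·f
[3] read 'a'  n8⇒n9  emit P4@[3:3]
[4] read 'a'  n9⇒n10  emit P3@[2:4],P4@[4:4]
[5] read 'b'  n10⇒n8 ·f
[6] read 'a'  n8⇒n9  emit P4@[6:6]
[7] read 'a'  n9⇒n10  emit P3@[5:7],P4@[7:7]
[8] read 'c'  n10⇒n1 ·f
[9] read 'e'  n1⇒n2
[10] read 'a'  n2⇒n3  emit P0@[8:10],P4@[10:10],P5@[9:10]
[11] read 'b'  n3⇒n8 ·f
[12] read 'a'  n8⇒n9  emit P4@[12:12]
[13] read 'a'  n9⇒n10  emit P3@[11:13],P4@[13:13]
[14] read 'e'  n10⇒n4 ·f
[15] read 'c'  n4⇒n5  emit P1@[14:15]
[16] read 'a'  n5⇒n11 ·f  emit P4@[16:16]
[17] read 'c'  n11⇒n1 ·f
[18] read 'e'  n1⇒n2
[19] read 'a'  n2⇒n3  emit P0@[17:19],P4@[19:19],P5@[18:19]
[20] read 'c'  n3⇒n1 ·f
[21] read 'e'  n1⇒n2
[22] read 'a'  n2⇒n3  emit P0@[20:22],P4@[22:22],P5@[21:22]
[23] read 'd'  n3⇒n6 ·f
[24] read 'b'  n6⇒n8 ·f
[25] read 'a'  n8⇒n9  emit P4@[25:25]
[26] read 'a'  n9⇒n10  emit P3@[24:26],P4@[26:26]
[27] read 'b'  n10⇒n8 ·f
[28] read 'c'  n8⇒n1 ·f
[29] read 'e'  n1⇒n2
[30] read 'a'  n2⇒n3  emit P0@[28:30],P4@[30:30],P5@[29:30]
[31] read 'd'  n3⇒n6 ·f
[32] read 'e'  n6⇒n4 ·f
[33] read 'd'  n4⇒n6 ·f
[34] read 'a'  n6⇒n7  emit P2@[33:34],P4@[34:34]
[35] read 'a'  n7⇒n11 ·f  emit P4@[35:35]
[36] read 'c'  n11⇒n1 ·f
[37] read 'e'  n1⇒n2
[38] read 'e'  n2⇒n4 ·f
[39] read 'a'  n4⇒n12  emit P4@[39:39],P5@[38:39]
[40] read 'b'  n12⇒n8 ·f
[41] read 'a'  n8⇒n9  emit P4@[41:41]
[42] read 'a'  n9⇒n10  emit P3@[40:42],P4@[42:42]
[43] read 'c'  n10⇒n1 ·f
[44] read 'e'  n1⇒n2
[45] read 'a'  n2⇒n3  emit P0@[43:45],P4@[45:45],P5@[44:45]
[46] read 'e'  n3⇒n4 ·f
[47] read 'c'  n4⇒n5  emit P1@[46:47]
[48] read 'e'  n5⇒n2 ·f
[49] read 'a'  n2⇒n3  emit P0@[47:49],P4@[49:49],P5@[48:49]
[50] read 'c'  n3⇒n1 ·f

Matches: [[1,2],[1,4],[3,4],[4,3],[4,4],[6,4],[7,3],[7,4],[10,0],[10,4],[10,5],[12,4],[13,3],[13,4],[15,1],[16,4],[19,0],[19,4],[19,5],[22,0],[22,4],[22,5],[25,4],[26,3],[26,4],[30,0],[30,4],[30,5],[34,2],[34,4],[35,4],[39,4],[39,5],[41,4],[42,3],[42,4],[45,0],[45,4],[45,5],[47,1],[49,0],[49,4],[49,5]]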